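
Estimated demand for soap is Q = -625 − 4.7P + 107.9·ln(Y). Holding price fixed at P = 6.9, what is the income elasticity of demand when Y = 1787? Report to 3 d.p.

At P = 6.9, Y = 1787: Q = 150.557.
Holding P constant, ∂Q/∂Y = 107.9/Y = 0.0603805.
η_Y = (∂Q/∂Y)·(Y/Q) = 0.0603805 × (1787/150.557) = 0.717.

0.717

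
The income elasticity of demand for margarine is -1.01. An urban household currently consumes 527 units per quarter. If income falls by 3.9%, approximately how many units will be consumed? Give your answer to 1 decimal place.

%ΔQ ≈ η × %ΔI = -1.01 × (-3.9%) = 3.939%.
New Q ≈ 527 × (1 + 0.03939) = 547.8.

547.8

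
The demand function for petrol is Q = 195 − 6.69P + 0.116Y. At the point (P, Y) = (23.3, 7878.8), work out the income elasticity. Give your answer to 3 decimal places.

0.959

At P = 23.3, Y = 7878.8: Q = 953.064.
Holding P constant, ∂Q/∂Y = 0.116.
η_Y = (∂Q/∂Y)·(Y/Q) = 0.116 × (7878.8/953.064) = 0.959.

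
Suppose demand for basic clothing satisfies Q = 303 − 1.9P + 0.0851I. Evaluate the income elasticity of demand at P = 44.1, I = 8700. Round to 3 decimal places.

At P = 44.1, I = 8700: Q = 959.580.
Holding P constant, ∂Q/∂I = 0.0851.
η_I = (∂Q/∂I)·(I/Q) = 0.0851 × (8700/959.580) = 0.772.

0.772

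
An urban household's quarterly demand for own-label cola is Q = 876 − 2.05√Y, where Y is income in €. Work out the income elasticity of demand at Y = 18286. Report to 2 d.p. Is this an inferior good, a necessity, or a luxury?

-0.23 (inferior good)

At Y = 18286: Q = 598.787.
dQ/dY = -2.05/(2√Y) = -0.00757992 at this income.
η = (dQ/dY)·(Y/Q) = -0.00757992 × (18286/598.787) = -0.23.
Since η < 0, the good is an inferior good.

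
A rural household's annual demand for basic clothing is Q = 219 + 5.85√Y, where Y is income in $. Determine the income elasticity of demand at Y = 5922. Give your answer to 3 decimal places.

0.336

At Y = 5922: Q = 669.184.
dQ/dY = 5.85/(2√Y) = 0.0380095 at this income.
η = (dQ/dY)·(Y/Q) = 0.0380095 × (5922/669.184) = 0.336.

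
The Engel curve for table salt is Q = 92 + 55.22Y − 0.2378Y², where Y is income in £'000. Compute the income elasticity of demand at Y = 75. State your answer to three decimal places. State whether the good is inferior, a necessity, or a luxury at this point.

At Y = 75: Q = 2895.8750.
dQ/dY = 55.22 − 0.4756Y = 19.55000.
η = (dQ/dY)·(Y/Q) = 19.55000 × (75/2895.8750) = 0.506.
0 < η < 1 ⇒ necessity.

0.506 (necessity)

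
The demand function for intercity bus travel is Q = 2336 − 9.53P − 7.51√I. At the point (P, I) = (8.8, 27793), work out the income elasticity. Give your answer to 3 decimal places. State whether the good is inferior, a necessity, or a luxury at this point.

-0.626 (inferior good)

At P = 8.8, I = 27793: Q = 1000.126.
Holding P constant, ∂Q/∂I = -7.51/(2√I) = -0.0225238.
η_I = (∂Q/∂I)·(I/Q) = -0.0225238 × (27793/1000.126) = -0.626.
Since η < 0, this is an inferior good.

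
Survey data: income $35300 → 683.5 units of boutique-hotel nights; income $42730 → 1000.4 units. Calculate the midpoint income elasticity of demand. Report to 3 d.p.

1.976

ΔQ = 1000.4 − 683.5 = 316.9; midpoint Q̄ = (683.5 + 1000.4)/2 = 841.95.
ΔI = 42730 − 35300 = 7430; midpoint Ī = (35300 + 42730)/2 = 39015.
η = (ΔQ/Q̄) ÷ (ΔI/Ī) = (316.9/841.95) ÷ (7430/39015) = 1.976.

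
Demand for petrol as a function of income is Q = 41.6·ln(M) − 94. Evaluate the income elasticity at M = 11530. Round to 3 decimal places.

0.141

At M = 11530: Q = 295.073.
dQ/dM = 41.6/M = 0.00360798 at this income.
η = (dQ/dM)·(M/Q) = 0.00360798 × (11530/295.073) = 0.141.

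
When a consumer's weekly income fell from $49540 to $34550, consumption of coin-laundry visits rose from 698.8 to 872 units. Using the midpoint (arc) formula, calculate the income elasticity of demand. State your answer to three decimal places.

-0.619

ΔQ = 872 − 698.8 = 173.2; midpoint Q̄ = (698.8 + 872)/2 = 785.4.
ΔI = 34550 − 49540 = -14990; midpoint Ī = (49540 + 34550)/2 = 42045.
η = (ΔQ/Q̄) ÷ (ΔI/Ī) = (173.2/785.4) ÷ (-14990/42045) = -0.619.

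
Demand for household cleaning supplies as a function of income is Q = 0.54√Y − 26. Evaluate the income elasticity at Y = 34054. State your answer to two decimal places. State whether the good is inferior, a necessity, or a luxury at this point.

0.68 (necessity)

At Y = 34054: Q = 73.650.
dQ/dY = 0.54/(2√Y) = 0.00146312 at this income.
η = (dQ/dY)·(Y/Q) = 0.00146312 × (34054/73.650) = 0.68.
Since 0 < η < 1, the good is a necessity.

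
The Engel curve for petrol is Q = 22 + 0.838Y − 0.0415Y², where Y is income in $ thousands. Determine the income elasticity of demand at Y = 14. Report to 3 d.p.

At Y = 14: Q = 25.5980.
dQ/dY = 0.838 − 0.083Y = -0.32400.
η = (dQ/dY)·(Y/Q) = -0.32400 × (14/25.5980) = -0.177.

-0.177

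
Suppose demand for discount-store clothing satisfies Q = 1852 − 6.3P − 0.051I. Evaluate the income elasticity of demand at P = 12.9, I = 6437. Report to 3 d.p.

At P = 12.9, I = 6437: Q = 1442.443.
Holding P constant, ∂Q/∂I = −0.051.
η_I = (∂Q/∂I)·(I/Q) = -0.051 × (6437/1442.443) = -0.228.

-0.228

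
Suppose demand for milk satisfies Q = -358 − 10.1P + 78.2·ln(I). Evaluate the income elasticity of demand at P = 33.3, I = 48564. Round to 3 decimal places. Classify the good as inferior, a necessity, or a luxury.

At P = 33.3, I = 48564: Q = 149.498.
Holding P constant, ∂Q/∂I = 78.2/I = 0.00161025.
η_I = (∂Q/∂I)·(I/Q) = 0.00161025 × (48564/149.498) = 0.523.
Since 0 < η < 1, this is a necessity.

0.523 (necessity)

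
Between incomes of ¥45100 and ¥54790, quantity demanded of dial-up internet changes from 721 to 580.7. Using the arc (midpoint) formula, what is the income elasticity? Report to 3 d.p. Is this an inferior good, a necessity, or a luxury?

-1.111 (inferior good)

ΔQ = 580.7 − 721 = -140.3; midpoint Q̄ = (721 + 580.7)/2 = 650.85.
ΔI = 54790 − 45100 = 9690; midpoint Ī = (45100 + 54790)/2 = 49945.
η = (ΔQ/Q̄) ÷ (ΔI/Ī) = (-140.3/650.85) ÷ (9690/49945) = -1.111.
η < 0 ⇒ inferior good.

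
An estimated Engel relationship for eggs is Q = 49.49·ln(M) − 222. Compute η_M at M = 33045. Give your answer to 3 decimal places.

At M = 33045: Q = 292.974.
dQ/dM = 49.49/M = 0.00149765 at this income.
η = (dQ/dM)·(M/Q) = 0.00149765 × (33045/292.974) = 0.169.

0.169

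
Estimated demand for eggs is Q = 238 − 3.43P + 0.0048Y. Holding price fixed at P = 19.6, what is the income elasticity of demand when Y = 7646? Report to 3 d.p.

0.177

At P = 19.6, Y = 7646: Q = 207.473.
Holding P constant, ∂Q/∂Y = 0.0048.
η_Y = (∂Q/∂Y)·(Y/Q) = 0.0048 × (7646/207.473) = 0.177.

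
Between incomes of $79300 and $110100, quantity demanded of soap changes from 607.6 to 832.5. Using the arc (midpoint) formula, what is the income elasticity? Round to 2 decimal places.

ΔQ = 832.5 − 607.6 = 224.9; midpoint Q̄ = (607.6 + 832.5)/2 = 720.05.
ΔI = 110100 − 79300 = 30800; midpoint Ī = (79300 + 110100)/2 = 94700.
η = (ΔQ/Q̄) ÷ (ΔI/Ī) = (224.9/720.05) ÷ (30800/94700) = 0.96.

0.96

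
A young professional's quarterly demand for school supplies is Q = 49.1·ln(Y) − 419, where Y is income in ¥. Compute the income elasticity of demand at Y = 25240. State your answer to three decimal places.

0.624

At Y = 25240: Q = 78.687.
dQ/dY = 49.1/Y = 0.00194532 at this income.
η = (dQ/dY)·(Y/Q) = 0.00194532 × (25240/78.687) = 0.624.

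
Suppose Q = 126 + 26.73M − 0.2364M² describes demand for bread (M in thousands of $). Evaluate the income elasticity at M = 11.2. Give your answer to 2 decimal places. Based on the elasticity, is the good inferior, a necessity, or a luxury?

0.61 (necessity)

At M = 11.2: Q = 395.7220.
dQ/dM = 26.73 − 0.4728M = 21.43464.
η = (dQ/dM)·(M/Q) = 21.43464 × (11.2/395.7220) = 0.61.
0 < η < 1 ⇒ necessity.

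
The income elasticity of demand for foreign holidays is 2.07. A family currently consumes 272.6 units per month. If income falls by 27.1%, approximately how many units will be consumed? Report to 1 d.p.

%ΔQ ≈ η × %ΔI = 2.07 × (-27.1%) = -56.097%.
New Q ≈ 272.6 × (1 − 0.56097) = 119.7.

119.7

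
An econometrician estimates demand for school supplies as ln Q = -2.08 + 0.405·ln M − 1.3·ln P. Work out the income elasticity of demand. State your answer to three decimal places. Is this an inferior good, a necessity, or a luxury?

In a log-linear demand, the coefficient on ln M is the income elasticity.
So η = 0.405.
0 < η < 1 ⇒ necessity.

0.405 (necessity)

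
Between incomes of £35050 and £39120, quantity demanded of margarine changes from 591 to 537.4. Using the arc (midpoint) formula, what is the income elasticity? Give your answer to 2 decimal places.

ΔQ = 537.4 − 591 = -53.6; midpoint Q̄ = (591 + 537.4)/2 = 564.2.
ΔI = 39120 − 35050 = 4070; midpoint Ī = (35050 + 39120)/2 = 37085.
η = (ΔQ/Q̄) ÷ (ΔI/Ī) = (-53.6/564.2) ÷ (4070/37085) = -0.87.

-0.87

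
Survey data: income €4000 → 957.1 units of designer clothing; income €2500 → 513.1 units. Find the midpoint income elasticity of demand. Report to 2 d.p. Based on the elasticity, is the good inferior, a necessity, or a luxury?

ΔQ = 513.1 − 957.1 = -444; midpoint Q̄ = (957.1 + 513.1)/2 = 735.1.
ΔI = 2500 − 4000 = -1500; midpoint Ī = (4000 + 2500)/2 = 3250.
η = (ΔQ/Q̄) ÷ (ΔI/Ī) = (-444/735.1) ÷ (-1500/3250) = 1.31.
η > 1 ⇒ luxury.

1.31 (luxury)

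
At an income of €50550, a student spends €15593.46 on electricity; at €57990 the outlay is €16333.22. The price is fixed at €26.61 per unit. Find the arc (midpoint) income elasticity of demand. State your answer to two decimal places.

0.34

With a constant price, Q₁ = 15593.46/26.61 = 586.000 and Q₂ = 16333.22/26.61 = 613.800 (equivalently, work directly with expenditure since P cancels).
Midpoint %ΔQ = (16333.22 − 15593.46)/15963.34 = 0.04634; midpoint %ΔI = (57990 − 50550)/54270 = 0.13709.
η = 0.04634 / 0.13709 = 0.34.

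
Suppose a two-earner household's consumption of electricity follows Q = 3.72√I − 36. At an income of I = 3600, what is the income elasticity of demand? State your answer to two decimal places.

0.60

At I = 3600: Q = 187.200.
dQ/dI = 3.72/(2√I) = 0.031 at this income.
η = (dQ/dI)·(I/Q) = 0.031 × (3600/187.200) = 0.60.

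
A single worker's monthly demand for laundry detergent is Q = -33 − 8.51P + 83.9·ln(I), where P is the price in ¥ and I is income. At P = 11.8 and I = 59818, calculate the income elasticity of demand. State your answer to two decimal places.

0.11

At P = 11.8, I = 59818: Q = 789.403.
Holding P constant, ∂Q/∂I = 83.9/I = 0.00140259.
η_I = (∂Q/∂I)·(I/Q) = 0.00140259 × (59818/789.403) = 0.11.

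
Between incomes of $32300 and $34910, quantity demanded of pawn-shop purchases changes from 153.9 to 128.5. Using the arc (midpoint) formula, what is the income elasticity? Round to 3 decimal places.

-2.316

ΔQ = 128.5 − 153.9 = -25.4; midpoint Q̄ = (153.9 + 128.5)/2 = 141.2.
ΔI = 34910 − 32300 = 2610; midpoint Ī = (32300 + 34910)/2 = 33605.
η = (ΔQ/Q̄) ÷ (ΔI/Ī) = (-25.4/141.2) ÷ (2610/33605) = -2.316.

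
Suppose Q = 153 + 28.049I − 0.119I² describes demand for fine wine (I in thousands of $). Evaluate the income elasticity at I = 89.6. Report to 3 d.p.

At I = 89.6: Q = 1710.8394.
dQ/dI = 28.049 − 0.238I = 6.72420.
η = (dQ/dI)·(I/Q) = 6.72420 × (89.6/1710.8394) = 0.352.

0.352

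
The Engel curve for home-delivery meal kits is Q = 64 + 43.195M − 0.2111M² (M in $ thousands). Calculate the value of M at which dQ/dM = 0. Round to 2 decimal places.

102.31

dQ/dM = 43.195 − 0.4222M.
The good is inferior where dQ/dM < 0. Setting dQ/dM = 0 gives M = 43.195 / 0.4222 = 102.31.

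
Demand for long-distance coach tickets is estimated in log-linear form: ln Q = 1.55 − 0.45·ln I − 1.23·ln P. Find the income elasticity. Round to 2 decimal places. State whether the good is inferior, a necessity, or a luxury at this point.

In a log-linear demand, the coefficient on ln I is the income elasticity.
So η = -0.45.
η < 0 ⇒ inferior good.

-0.45 (inferior good)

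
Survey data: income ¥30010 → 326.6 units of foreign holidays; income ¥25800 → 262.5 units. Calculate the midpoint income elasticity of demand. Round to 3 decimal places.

ΔQ = 262.5 − 326.6 = -64.1; midpoint Q̄ = (326.6 + 262.5)/2 = 294.55.
ΔI = 25800 − 30010 = -4210; midpoint Ī = (30010 + 25800)/2 = 27905.
η = (ΔQ/Q̄) ÷ (ΔI/Ī) = (-64.1/294.55) ÷ (-4210/27905) = 1.442.

1.442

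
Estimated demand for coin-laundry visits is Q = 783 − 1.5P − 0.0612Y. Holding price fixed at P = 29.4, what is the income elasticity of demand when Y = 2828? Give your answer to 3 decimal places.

At P = 29.4, Y = 2828: Q = 565.826.
Holding P constant, ∂Q/∂Y = −0.0612.
η_Y = (∂Q/∂Y)·(Y/Q) = -0.0612 × (2828/565.826) = -0.306.

-0.306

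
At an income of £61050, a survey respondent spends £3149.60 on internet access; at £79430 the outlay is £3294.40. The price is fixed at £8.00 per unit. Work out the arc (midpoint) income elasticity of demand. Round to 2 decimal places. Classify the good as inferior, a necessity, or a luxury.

0.17 (necessity)

With a constant price, Q₁ = 3149.60/8.00 = 393.700 and Q₂ = 3294.40/8.00 = 411.800 (equivalently, work directly with expenditure since P cancels).
Midpoint %ΔQ = (3294.40 − 3149.60)/3222.00 = 0.04494; midpoint %ΔI = (79430 − 61050)/70240 = 0.26167.
η = 0.04494 / 0.26167 = 0.17.
0 < η < 1 ⇒ necessity.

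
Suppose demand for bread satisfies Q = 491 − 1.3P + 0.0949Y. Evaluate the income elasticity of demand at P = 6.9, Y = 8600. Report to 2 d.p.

At P = 6.9, Y = 8600: Q = 1298.170.
Holding P constant, ∂Q/∂Y = 0.0949.
η_Y = (∂Q/∂Y)·(Y/Q) = 0.0949 × (8600/1298.170) = 0.63.

0.63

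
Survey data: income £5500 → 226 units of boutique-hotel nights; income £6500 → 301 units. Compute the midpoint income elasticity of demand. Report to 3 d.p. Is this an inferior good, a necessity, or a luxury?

1.708 (luxury)

ΔQ = 301 − 226 = 75; midpoint Q̄ = (226 + 301)/2 = 263.5.
ΔI = 6500 − 5500 = 1000; midpoint Ī = (5500 + 6500)/2 = 6000.
η = (ΔQ/Q̄) ÷ (ΔI/Ī) = (75/263.5) ÷ (1000/6000) = 1.708.
η > 1 ⇒ luxury.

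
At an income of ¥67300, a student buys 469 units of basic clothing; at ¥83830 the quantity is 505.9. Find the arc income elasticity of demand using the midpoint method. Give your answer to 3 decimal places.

0.346

ΔQ = 505.9 − 469 = 36.9; midpoint Q̄ = (469 + 505.9)/2 = 487.45.
ΔI = 83830 − 67300 = 16530; midpoint Ī = (67300 + 83830)/2 = 75565.
η = (ΔQ/Q̄) ÷ (ΔI/Ī) = (36.9/487.45) ÷ (16530/75565) = 0.346.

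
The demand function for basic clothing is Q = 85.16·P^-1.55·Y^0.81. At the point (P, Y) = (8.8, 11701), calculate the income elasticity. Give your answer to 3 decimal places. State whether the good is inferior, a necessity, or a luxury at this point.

0.810 (necessity)

For a multiplicative demand Q = A·P^α·Y^β, the income elasticity is β everywhere.
Here β = 0.81, so η = 0.810.
Since 0 < η < 1, this is a necessity.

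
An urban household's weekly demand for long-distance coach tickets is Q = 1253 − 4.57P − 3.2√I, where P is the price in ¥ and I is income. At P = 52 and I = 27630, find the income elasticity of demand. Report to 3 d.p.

-0.550

At P = 52, I = 27630: Q = 483.447.
Holding P constant, ∂Q/∂I = -3.2/(2√I) = -0.00962564.
η_I = (∂Q/∂I)·(I/Q) = -0.00962564 × (27630/483.447) = -0.550.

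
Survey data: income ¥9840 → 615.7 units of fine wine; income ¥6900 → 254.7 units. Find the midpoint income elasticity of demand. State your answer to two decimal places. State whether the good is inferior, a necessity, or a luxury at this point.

ΔQ = 254.7 − 615.7 = -361; midpoint Q̄ = (615.7 + 254.7)/2 = 435.2.
ΔI = 6900 − 9840 = -2940; midpoint Ī = (9840 + 6900)/2 = 8370.
η = (ΔQ/Q̄) ÷ (ΔI/Ī) = (-361/435.2) ÷ (-2940/8370) = 2.36.
η > 1 ⇒ luxury.

2.36 (luxury)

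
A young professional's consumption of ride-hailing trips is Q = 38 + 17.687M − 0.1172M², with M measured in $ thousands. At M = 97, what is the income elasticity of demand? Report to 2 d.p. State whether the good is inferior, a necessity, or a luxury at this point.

At M = 97: Q = 650.9042.
dQ/dM = 17.687 − 0.2344M = -5.04980.
η = (dQ/dM)·(M/Q) = -5.04980 × (97/650.9042) = -0.75.
η < 0 ⇒ inferior good.

-0.75 (inferior good)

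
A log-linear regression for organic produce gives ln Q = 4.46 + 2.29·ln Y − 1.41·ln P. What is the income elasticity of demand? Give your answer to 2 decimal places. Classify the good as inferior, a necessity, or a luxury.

In a log-linear demand, the coefficient on ln Y is the income elasticity.
So η = 2.29.
η > 1 ⇒ luxury.

2.29 (luxury)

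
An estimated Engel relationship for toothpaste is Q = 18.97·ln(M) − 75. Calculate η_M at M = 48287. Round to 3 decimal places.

At M = 48287: Q = 129.590.
dQ/dM = 18.97/M = 0.000392859 at this income.
η = (dQ/dM)·(M/Q) = 0.000392859 × (48287/129.590) = 0.146.

0.146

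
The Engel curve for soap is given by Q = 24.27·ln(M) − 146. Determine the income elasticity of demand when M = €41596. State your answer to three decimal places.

0.216

At M = 41596: Q = 112.130.
dQ/dM = 24.27/M = 0.00058347 at this income.
η = (dQ/dM)·(M/Q) = 0.00058347 × (41596/112.130) = 0.216.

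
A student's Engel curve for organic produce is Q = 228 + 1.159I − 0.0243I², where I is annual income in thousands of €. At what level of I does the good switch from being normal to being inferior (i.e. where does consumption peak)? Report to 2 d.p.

dQ/dI = 1.159 − 0.0486I.
The good is inferior where dQ/dI < 0. Setting dQ/dI = 0 gives I = 1.159 / 0.0486 = 23.85.

23.85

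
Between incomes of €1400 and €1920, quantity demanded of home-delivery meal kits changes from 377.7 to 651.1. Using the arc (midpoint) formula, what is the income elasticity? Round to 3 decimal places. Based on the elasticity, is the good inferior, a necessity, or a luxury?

1.697 (luxury)

ΔQ = 651.1 − 377.7 = 273.4; midpoint Q̄ = (377.7 + 651.1)/2 = 514.4.
ΔI = 1920 − 1400 = 520; midpoint Ī = (1400 + 1920)/2 = 1660.
η = (ΔQ/Q̄) ÷ (ΔI/Ī) = (273.4/514.4) ÷ (520/1660) = 1.697.
η > 1 ⇒ luxury.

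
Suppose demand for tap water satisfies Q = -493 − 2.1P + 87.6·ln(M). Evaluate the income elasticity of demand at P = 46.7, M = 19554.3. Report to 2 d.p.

At P = 46.7, M = 19554.3: Q = 274.501.
Holding P constant, ∂Q/∂M = 87.6/M = 0.00447983.
η_M = (∂Q/∂M)·(M/Q) = 0.00447983 × (19554.3/274.501) = 0.32.

0.32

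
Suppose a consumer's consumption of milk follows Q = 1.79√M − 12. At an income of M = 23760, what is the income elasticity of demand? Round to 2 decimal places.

0.52

At M = 23760: Q = 263.916.
dQ/dM = 1.79/(2√M) = 0.0058063 at this income.
η = (dQ/dM)·(M/Q) = 0.0058063 × (23760/263.916) = 0.52.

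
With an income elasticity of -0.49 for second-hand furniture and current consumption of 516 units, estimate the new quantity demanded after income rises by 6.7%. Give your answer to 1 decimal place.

%ΔQ ≈ η × %ΔI = -0.49 × 6.7% = -3.283%.
New Q ≈ 516 × (1 − 0.03283) = 499.1.

499.1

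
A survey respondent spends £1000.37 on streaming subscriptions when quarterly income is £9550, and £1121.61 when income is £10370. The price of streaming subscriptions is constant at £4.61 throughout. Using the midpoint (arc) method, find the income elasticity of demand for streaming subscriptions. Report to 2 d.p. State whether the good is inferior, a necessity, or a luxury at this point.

1.39 (luxury)

With a constant price, Q₁ = 1000.37/4.61 = 217.000 and Q₂ = 1121.61/4.61 = 243.299 (equivalently, work directly with expenditure since P cancels).
Midpoint %ΔQ = (1121.61 − 1000.37)/1060.99 = 0.11427; midpoint %ΔI = (10370 − 9550)/9960 = 0.08233.
η = 0.11427 / 0.08233 = 1.39.
η > 1 ⇒ luxury.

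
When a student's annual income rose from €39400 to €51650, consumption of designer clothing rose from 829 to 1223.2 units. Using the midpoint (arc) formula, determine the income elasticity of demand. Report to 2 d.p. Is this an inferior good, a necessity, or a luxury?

1.43 (luxury)

ΔQ = 1223.2 − 829 = 394.2; midpoint Q̄ = (829 + 1223.2)/2 = 1026.1.
ΔI = 51650 − 39400 = 12250; midpoint Ī = (39400 + 51650)/2 = 45525.
η = (ΔQ/Q̄) ÷ (ΔI/Ī) = (394.2/1026.1) ÷ (12250/45525) = 1.43.
η > 1 ⇒ luxury.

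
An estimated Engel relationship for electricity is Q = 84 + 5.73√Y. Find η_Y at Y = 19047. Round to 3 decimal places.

At Y = 19047: Q = 874.802.
dQ/dY = 5.73/(2√Y) = 0.0207592 at this income.
η = (dQ/dY)·(Y/Q) = 0.0207592 × (19047/874.802) = 0.452.

0.452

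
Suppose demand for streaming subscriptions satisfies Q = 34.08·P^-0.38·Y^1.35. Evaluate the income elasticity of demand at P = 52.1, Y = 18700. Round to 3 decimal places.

1.350

For a multiplicative demand Q = A·P^α·Y^β, the income elasticity is β everywhere.
Here β = 1.35, so η = 1.350.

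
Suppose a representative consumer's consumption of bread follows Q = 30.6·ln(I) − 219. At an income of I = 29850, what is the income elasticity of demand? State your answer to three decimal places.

0.318

At I = 29850: Q = 96.301.
dQ/dI = 30.6/I = 0.00102513 at this income.
η = (dQ/dI)·(I/Q) = 0.00102513 × (29850/96.301) = 0.318.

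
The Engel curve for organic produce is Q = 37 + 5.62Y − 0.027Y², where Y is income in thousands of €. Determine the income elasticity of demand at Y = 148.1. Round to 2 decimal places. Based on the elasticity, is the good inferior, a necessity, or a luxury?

-1.27 (inferior good)

At Y = 148.1: Q = 277.1145.
dQ/dY = 5.62 − 0.054Y = -2.37740.
η = (dQ/dY)·(Y/Q) = -2.37740 × (148.1/277.1145) = -1.27.
η < 0 ⇒ inferior good.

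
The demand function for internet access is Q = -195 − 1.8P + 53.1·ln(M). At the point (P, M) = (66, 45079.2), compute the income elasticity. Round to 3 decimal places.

At P = 66, M = 45079.2: Q = 255.229.
Holding P constant, ∂Q/∂M = 53.1/M = 0.00117793.
η_M = (∂Q/∂M)·(M/Q) = 0.00117793 × (45079.2/255.229) = 0.208.

0.208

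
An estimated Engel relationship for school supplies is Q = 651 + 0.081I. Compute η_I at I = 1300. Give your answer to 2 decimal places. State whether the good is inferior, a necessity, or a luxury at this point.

0.14 (necessity)

At I = 1300: Q = 756.300.
dQ/dI = 0.081.
η = (dQ/dI)·(I/Q) = 0.081 × (1300/756.300) = 0.14.
Since 0 < η < 1, the good is a necessity.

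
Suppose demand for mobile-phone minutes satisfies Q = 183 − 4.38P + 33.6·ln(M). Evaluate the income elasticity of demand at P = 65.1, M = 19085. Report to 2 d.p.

At P = 65.1, M = 19085: Q = 229.046.
Holding P constant, ∂Q/∂M = 33.6/M = 0.00176054.
η_M = (∂Q/∂M)·(M/Q) = 0.00176054 × (19085/229.046) = 0.15.

0.15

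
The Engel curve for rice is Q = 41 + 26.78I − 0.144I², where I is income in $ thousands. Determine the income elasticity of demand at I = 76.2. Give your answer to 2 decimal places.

0.30

At I = 76.2: Q = 1245.5086.
dQ/dI = 26.78 − 0.288I = 4.83440.
η = (dQ/dI)·(I/Q) = 4.83440 × (76.2/1245.5086) = 0.30.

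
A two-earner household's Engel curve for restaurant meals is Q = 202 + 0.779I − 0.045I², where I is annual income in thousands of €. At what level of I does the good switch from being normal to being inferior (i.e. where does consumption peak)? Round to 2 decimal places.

dQ/dI = 0.779 − 0.09I.
The good is inferior where dQ/dI < 0. Setting dQ/dI = 0 gives I = 0.779 / 0.09 = 8.66.

8.66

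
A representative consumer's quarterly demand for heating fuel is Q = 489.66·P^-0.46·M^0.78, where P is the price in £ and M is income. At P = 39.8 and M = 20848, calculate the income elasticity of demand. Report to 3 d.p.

0.780

For a multiplicative demand Q = A·P^α·M^β, the income elasticity is β everywhere.
Here β = 0.78, so η = 0.780.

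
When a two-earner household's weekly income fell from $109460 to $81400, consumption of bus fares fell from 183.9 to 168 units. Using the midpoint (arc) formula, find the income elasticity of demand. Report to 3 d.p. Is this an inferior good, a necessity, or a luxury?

ΔQ = 168 − 183.9 = -15.9; midpoint Q̄ = (183.9 + 168)/2 = 175.95.
ΔI = 81400 − 109460 = -28060; midpoint Ī = (109460 + 81400)/2 = 95430.
η = (ΔQ/Q̄) ÷ (ΔI/Ī) = (-15.9/175.95) ÷ (-28060/95430) = 0.307.
0 < η < 1 ⇒ necessity.

0.307 (necessity)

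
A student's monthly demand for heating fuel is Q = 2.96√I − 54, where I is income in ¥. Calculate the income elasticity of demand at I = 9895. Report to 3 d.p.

At I = 9895: Q = 240.442.
dQ/dI = 2.96/(2√I) = 0.0148783 at this income.
η = (dQ/dI)·(I/Q) = 0.0148783 × (9895/240.442) = 0.612.

0.612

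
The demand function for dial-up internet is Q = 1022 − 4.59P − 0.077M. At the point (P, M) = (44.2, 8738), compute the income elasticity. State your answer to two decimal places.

At P = 44.2, M = 8738: Q = 146.296.
Holding P constant, ∂Q/∂M = −0.077.
η_M = (∂Q/∂M)·(M/Q) = -0.077 × (8738/146.296) = -4.60.

-4.60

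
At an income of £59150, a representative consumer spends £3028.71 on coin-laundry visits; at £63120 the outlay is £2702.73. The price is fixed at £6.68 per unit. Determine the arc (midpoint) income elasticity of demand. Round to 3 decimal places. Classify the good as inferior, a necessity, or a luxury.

With a constant price, Q₁ = 3028.71/6.68 = 453.400 and Q₂ = 2702.73/6.68 = 404.600 (equivalently, work directly with expenditure since P cancels).
Midpoint %ΔQ = (2702.73 − 3028.71)/2865.72 = -0.11375; midpoint %ΔI = (63120 − 59150)/61135 = 0.06494.
η = -0.11375 / 0.06494 = -1.752.
η < 0 ⇒ inferior good.

-1.752 (inferior good)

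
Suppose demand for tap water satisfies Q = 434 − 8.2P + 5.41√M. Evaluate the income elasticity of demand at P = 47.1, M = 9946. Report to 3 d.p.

0.459

At P = 47.1, M = 9946: Q = 587.317.
Holding P constant, ∂Q/∂M = 5.41/(2√M) = 0.0271233.
η_M = (∂Q/∂M)·(M/Q) = 0.0271233 × (9946/587.317) = 0.459.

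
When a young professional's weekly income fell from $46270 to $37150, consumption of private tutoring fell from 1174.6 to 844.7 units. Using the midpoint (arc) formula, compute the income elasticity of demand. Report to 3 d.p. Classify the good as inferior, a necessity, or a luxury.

ΔQ = 844.7 − 1174.6 = -329.9; midpoint Q̄ = (1174.6 + 844.7)/2 = 1009.65.
ΔI = 37150 − 46270 = -9120; midpoint Ī = (46270 + 37150)/2 = 41710.
η = (ΔQ/Q̄) ÷ (ΔI/Ī) = (-329.9/1009.65) ÷ (-9120/41710) = 1.494.
η > 1 ⇒ luxury.

1.494 (luxury)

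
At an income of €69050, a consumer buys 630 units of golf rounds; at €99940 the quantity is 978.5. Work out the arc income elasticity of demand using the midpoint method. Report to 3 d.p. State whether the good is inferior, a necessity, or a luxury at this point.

1.185 (luxury)

ΔQ = 978.5 − 630 = 348.5; midpoint Q̄ = (630 + 978.5)/2 = 804.25.
ΔI = 99940 − 69050 = 30890; midpoint Ī = (69050 + 99940)/2 = 84495.
η = (ΔQ/Q̄) ÷ (ΔI/Ī) = (348.5/804.25) ÷ (30890/84495) = 1.185.
η > 1 ⇒ luxury.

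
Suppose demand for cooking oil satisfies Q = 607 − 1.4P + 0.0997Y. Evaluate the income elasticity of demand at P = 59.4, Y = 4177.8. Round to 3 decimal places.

0.443

At P = 59.4, Y = 4177.8: Q = 940.367.
Holding P constant, ∂Q/∂Y = 0.0997.
η_Y = (∂Q/∂Y)·(Y/Q) = 0.0997 × (4177.8/940.367) = 0.443.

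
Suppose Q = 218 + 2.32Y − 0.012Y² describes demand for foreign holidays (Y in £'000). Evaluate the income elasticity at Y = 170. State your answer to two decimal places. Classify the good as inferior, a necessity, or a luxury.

-1.13 (inferior good)

At Y = 170: Q = 265.6000.
dQ/dY = 2.32 − 0.024Y = -1.76000.
η = (dQ/dY)·(Y/Q) = -1.76000 × (170/265.6000) = -1.13.
η < 0 ⇒ inferior good.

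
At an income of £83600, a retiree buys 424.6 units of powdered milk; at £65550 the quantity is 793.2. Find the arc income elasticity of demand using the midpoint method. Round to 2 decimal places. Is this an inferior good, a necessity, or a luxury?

-2.50 (inferior good)

ΔQ = 793.2 − 424.6 = 368.6; midpoint Q̄ = (424.6 + 793.2)/2 = 608.9.
ΔI = 65550 − 83600 = -18050; midpoint Ī = (83600 + 65550)/2 = 74575.
η = (ΔQ/Q̄) ÷ (ΔI/Ī) = (368.6/608.9) ÷ (-18050/74575) = -2.50.
η < 0 ⇒ inferior good.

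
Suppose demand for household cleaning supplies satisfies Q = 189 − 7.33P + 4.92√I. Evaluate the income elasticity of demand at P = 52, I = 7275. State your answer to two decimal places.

0.92

At P = 52, I = 7275: Q = 227.485.
Holding P constant, ∂Q/∂I = 4.92/(2√I) = 0.0288416.
η_I = (∂Q/∂I)·(I/Q) = 0.0288416 × (7275/227.485) = 0.92.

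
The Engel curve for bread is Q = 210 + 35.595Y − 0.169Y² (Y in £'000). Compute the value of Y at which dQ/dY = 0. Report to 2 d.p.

dQ/dY = 35.595 − 0.338Y.
The good is inferior where dQ/dY < 0. Setting dQ/dY = 0 gives Y = 35.595 / 0.338 = 105.31.

105.31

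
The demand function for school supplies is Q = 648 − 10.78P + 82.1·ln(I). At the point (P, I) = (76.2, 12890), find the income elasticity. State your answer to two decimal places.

At P = 76.2, I = 12890: Q = 603.575.
Holding P constant, ∂Q/∂I = 82.1/I = 0.00636928.
η_I = (∂Q/∂I)·(I/Q) = 0.00636928 × (12890/603.575) = 0.14.

0.14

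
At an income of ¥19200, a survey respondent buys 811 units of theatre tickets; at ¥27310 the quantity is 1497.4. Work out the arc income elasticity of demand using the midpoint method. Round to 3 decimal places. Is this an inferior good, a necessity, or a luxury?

ΔQ = 1497.4 − 811 = 686.4; midpoint Q̄ = (811 + 1497.4)/2 = 1154.2.
ΔI = 27310 − 19200 = 8110; midpoint Ī = (19200 + 27310)/2 = 23255.
η = (ΔQ/Q̄) ÷ (ΔI/Ī) = (686.4/1154.2) ÷ (8110/23255) = 1.705.
η > 1 ⇒ luxury.

1.705 (luxury)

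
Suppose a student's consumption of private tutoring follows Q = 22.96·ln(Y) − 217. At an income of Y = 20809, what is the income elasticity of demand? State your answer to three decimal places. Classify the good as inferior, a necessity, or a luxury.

2.033 (luxury)

At Y = 20809: Q = 11.295.
dQ/dY = 22.96/Y = 0.00110337 at this income.
η = (dQ/dY)·(Y/Q) = 0.00110337 × (20809/11.295) = 2.033.
Since η > 1, the good is a luxury.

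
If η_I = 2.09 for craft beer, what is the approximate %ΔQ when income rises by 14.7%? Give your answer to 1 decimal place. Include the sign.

%ΔQ ≈ η × %ΔI = 2.09 × 14.7% = 30.7%.

30.7%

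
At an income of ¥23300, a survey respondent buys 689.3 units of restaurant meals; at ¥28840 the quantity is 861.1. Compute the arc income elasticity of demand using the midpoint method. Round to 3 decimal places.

ΔQ = 861.1 − 689.3 = 171.8; midpoint Q̄ = (689.3 + 861.1)/2 = 775.2.
ΔI = 28840 − 23300 = 5540; midpoint Ī = (23300 + 28840)/2 = 26070.
η = (ΔQ/Q̄) ÷ (ΔI/Ī) = (171.8/775.2) ÷ (5540/26070) = 1.043.

1.043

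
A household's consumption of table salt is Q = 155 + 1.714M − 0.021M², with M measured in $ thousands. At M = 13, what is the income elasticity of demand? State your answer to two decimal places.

0.09

At M = 13: Q = 173.7330.
dQ/dM = 1.714 − 0.042M = 1.16800.
η = (dQ/dM)·(M/Q) = 1.16800 × (13/173.7330) = 0.09.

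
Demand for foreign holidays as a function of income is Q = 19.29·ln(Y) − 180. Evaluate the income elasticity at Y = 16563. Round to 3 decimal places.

At Y = 16563: Q = 7.401.
dQ/dY = 19.29/Y = 0.00116464 at this income.
η = (dQ/dY)·(Y/Q) = 0.00116464 × (16563/7.401) = 2.606.

2.606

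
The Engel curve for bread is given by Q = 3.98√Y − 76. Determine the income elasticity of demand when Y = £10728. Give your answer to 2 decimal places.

At Y = 10728: Q = 336.233.
dQ/dY = 3.98/(2√Y) = 0.0192129 at this income.
η = (dQ/dY)·(Y/Q) = 0.0192129 × (10728/336.233) = 0.61.

0.61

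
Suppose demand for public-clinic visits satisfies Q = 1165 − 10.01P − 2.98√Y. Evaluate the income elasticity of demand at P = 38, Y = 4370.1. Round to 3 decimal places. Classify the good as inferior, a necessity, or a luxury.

At P = 38, Y = 4370.1: Q = 587.622.
Holding P constant, ∂Q/∂Y = -2.98/(2√Y) = -0.0225393.
η_Y = (∂Q/∂Y)·(Y/Q) = -0.0225393 × (4370.1/587.622) = -0.168.
Since η < 0, this is an inferior good.

-0.168 (inferior good)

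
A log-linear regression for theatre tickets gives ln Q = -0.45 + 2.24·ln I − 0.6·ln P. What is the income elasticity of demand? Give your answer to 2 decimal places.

In a log-linear demand, the coefficient on ln I is the income elasticity.
So η = 2.24.

2.24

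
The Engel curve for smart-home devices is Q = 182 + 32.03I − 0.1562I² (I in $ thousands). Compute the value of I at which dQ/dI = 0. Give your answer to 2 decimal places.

102.53

dQ/dI = 32.03 − 0.3124I.
The good is inferior where dQ/dI < 0. Setting dQ/dI = 0 gives I = 32.03 / 0.3124 = 102.53.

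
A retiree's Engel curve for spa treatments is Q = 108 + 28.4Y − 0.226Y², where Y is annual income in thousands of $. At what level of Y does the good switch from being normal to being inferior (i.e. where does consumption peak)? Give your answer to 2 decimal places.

dQ/dY = 28.4 − 0.452Y.
The good is inferior where dQ/dY < 0. Setting dQ/dY = 0 gives Y = 28.4 / 0.452 = 62.83.

62.83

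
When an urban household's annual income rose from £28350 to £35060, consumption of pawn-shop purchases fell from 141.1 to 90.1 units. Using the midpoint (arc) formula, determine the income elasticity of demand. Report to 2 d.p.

ΔQ = 90.1 − 141.1 = -51; midpoint Q̄ = (141.1 + 90.1)/2 = 115.6.
ΔI = 35060 − 28350 = 6710; midpoint Ī = (28350 + 35060)/2 = 31705.
η = (ΔQ/Q̄) ÷ (ΔI/Ī) = (-51/115.6) ÷ (6710/31705) = -2.08.

-2.08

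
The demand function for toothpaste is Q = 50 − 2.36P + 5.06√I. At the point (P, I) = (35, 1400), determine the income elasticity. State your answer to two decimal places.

0.60

At P = 35, I = 1400: Q = 156.728.
Holding P constant, ∂Q/∂I = 5.06/(2√I) = 0.0676171.
η_I = (∂Q/∂I)·(I/Q) = 0.0676171 × (1400/156.728) = 0.60.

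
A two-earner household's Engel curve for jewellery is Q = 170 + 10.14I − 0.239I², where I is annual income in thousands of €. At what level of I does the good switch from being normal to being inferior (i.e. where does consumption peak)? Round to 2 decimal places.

dQ/dI = 10.14 − 0.478I.
The good is inferior where dQ/dI < 0. Setting dQ/dI = 0 gives I = 10.14 / 0.478 = 21.21.

21.21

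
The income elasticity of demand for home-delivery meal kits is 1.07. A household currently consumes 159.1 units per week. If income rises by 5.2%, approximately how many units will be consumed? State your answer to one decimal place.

168.0

%ΔQ ≈ η × %ΔI = 1.07 × 5.2% = 5.564%.
New Q ≈ 159.1 × (1 + 0.05564) = 168.0.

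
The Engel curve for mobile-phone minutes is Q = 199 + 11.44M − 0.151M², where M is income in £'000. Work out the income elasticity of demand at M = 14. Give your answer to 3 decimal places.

0.306

At M = 14: Q = 329.5640.
dQ/dM = 11.44 − 0.302M = 7.21200.
η = (dQ/dM)·(M/Q) = 7.21200 × (14/329.5640) = 0.306.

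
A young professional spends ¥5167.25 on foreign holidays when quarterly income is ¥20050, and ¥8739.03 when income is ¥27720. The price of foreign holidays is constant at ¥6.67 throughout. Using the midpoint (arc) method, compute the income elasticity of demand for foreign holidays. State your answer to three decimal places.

With a constant price, Q₁ = 5167.25/6.67 = 774.700 and Q₂ = 8739.03/6.67 = 1310.199 (equivalently, work directly with expenditure since P cancels).
Midpoint %ΔQ = (8739.03 − 5167.25)/6953.14 = 0.51369; midpoint %ΔI = (27720 − 20050)/23885 = 0.32112.
η = 0.51369 / 0.32112 = 1.600.

1.600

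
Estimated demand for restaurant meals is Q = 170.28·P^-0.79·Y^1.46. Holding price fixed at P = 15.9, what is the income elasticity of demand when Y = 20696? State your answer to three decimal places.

For a multiplicative demand Q = A·P^α·Y^β, the income elasticity is β everywhere.
Here β = 1.46, so η = 1.460.

1.460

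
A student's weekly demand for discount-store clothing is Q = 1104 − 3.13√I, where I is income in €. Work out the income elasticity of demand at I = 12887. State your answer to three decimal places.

-0.237

At I = 12887: Q = 748.680.
dQ/dI = -3.13/(2√I) = -0.013786 at this income.
η = (dQ/dI)·(I/Q) = -0.013786 × (12887/748.680) = -0.237.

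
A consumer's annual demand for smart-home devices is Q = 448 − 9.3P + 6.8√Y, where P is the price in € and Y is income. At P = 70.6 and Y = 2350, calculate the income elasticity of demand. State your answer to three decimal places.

1.361

At P = 70.6, Y = 2350: Q = 121.062.
Holding P constant, ∂Q/∂Y = 6.8/(2√Y) = 0.0701366.
η_Y = (∂Q/∂Y)·(Y/Q) = 0.0701366 × (2350/121.062) = 1.361.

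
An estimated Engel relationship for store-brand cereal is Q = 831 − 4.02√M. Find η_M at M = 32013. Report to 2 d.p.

At M = 32013: Q = 111.734.
dQ/dM = -4.02/(2√M) = -0.011234 at this income.
η = (dQ/dM)·(M/Q) = -0.011234 × (32013/111.734) = -3.22.

-3.22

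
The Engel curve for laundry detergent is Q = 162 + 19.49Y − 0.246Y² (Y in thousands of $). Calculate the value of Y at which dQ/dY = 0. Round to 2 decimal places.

dQ/dY = 19.49 − 0.492Y.
The good is inferior where dQ/dY < 0. Setting dQ/dY = 0 gives Y = 19.49 / 0.492 = 39.61.

39.61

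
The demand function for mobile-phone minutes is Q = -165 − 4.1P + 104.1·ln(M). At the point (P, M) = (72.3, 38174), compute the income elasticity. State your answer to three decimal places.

At P = 72.3, M = 38174: Q = 636.816.
Holding P constant, ∂Q/∂M = 104.1/M = 0.00272699.
η_M = (∂Q/∂M)·(M/Q) = 0.00272699 × (38174/636.816) = 0.163.

0.163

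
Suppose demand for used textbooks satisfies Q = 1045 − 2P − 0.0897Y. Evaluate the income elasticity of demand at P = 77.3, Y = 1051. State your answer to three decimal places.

-0.118

At P = 77.3, Y = 1051: Q = 796.125.
Holding P constant, ∂Q/∂Y = −0.0897.
η_Y = (∂Q/∂Y)·(Y/Q) = -0.0897 × (1051/796.125) = -0.118.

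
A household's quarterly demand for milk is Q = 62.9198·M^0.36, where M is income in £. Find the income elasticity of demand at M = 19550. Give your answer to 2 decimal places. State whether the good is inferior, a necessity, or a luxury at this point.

0.36 (necessity)

For Q = A·M^β the income elasticity is constant and equal to β.
Here β = 0.36, so η = 0.36.
Since 0 < η < 1, the good is a necessity.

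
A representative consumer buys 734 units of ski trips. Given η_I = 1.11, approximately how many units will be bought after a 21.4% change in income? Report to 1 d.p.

908.4

%ΔQ ≈ η × %ΔI = 1.11 × 21.4% = 23.754%.
New Q ≈ 734 × (1 + 0.23754) = 908.4.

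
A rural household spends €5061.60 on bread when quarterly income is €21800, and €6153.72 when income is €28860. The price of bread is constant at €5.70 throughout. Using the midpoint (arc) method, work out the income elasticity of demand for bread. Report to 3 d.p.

0.699

With a constant price, Q₁ = 5061.60/5.70 = 888.000 and Q₂ = 6153.72/5.70 = 1079.600 (equivalently, work directly with expenditure since P cancels).
Midpoint %ΔQ = (6153.72 − 5061.60)/5607.66 = 0.19476; midpoint %ΔI = (28860 − 21800)/25330 = 0.27872.
η = 0.19476 / 0.27872 = 0.699.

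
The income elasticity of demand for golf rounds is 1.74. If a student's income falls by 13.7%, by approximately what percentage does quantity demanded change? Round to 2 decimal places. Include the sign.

-23.84%

%ΔQ ≈ η × %ΔI = 1.74 × (-13.7%) = -23.84%.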